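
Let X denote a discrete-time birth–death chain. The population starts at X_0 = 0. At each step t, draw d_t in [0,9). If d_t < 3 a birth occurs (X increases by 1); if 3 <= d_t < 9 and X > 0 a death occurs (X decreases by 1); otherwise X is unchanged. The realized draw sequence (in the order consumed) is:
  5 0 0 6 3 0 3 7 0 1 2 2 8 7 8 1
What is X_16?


t=0: X=0, d=5 → hold, X_1=0
t=1: X=0, d=0 → birth, X_2=1
t=2: X=1, d=0 → birth, X_3=2
t=3: X=2, d=6 → death, X_4=1
t=4: X=1, d=3 → death, X_5=0
t=5: X=0, d=0 → birth, X_6=1
t=6: X=1, d=3 → death, X_7=0
t=7: X=0, d=7 → hold, X_8=0
t=8: X=0, d=0 → birth, X_9=1
t=9: X=1, d=1 → birth, X_10=2
t=10: X=2, d=2 → birth, X_11=3
t=11: X=3, d=2 → birth, X_12=4
t=12: X=4, d=8 → death, X_13=3
t=13: X=3, d=7 → death, X_14=2
t=14: X=2, d=8 → death, X_15=1
t=15: X=1, d=1 → birth, X_16=2

2


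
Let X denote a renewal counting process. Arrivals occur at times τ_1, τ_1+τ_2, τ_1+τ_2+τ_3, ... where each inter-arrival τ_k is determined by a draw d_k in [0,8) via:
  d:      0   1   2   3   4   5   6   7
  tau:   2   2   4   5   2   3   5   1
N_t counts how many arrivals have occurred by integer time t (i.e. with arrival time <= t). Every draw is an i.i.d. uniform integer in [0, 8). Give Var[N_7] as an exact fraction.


2819670220047/4398046511104

Inter-arrival values over d=0..7: [2, 2, 4, 5, 2, 3, 5, 1]
Each d has probability 1/8, so the pmf of τ is: f(1) = 1/8, f(2) = 3/8, f(3) = 1/8, f(4) = 1/8, f(5) = 1/4
Let p_n(j) = P(N_n = j), with p_0 = [1]. Condition on τ_1: p_n(0) = P(τ > n), and for j >= 1, p_n(j) = Σ_{k<=n} f(k)·p_{n−k}(j−1)
p_1 = [7/8, 1/8]  (j = 0..1)
p_2 = [1/2, 31/64, 1/64]  (j = 0..2)
p_3 = [3/8, 33/64, 55/512, 1/512]  (j = 0..3)
p_4 = [1/4, 15/32, 67/256, 79/4096, 1/4096]  (j = 0..4)
p_5 = [0, 19/32, 21/64, 307/4096, 103/32768, 1/32768]  (j = 0..5)
p_6 = [0, 27/64, 13/32, 633/4096, 69/4096, 127/262144, 1/262144]  (j = 0..6)
p_7 = [0, 13/64, 133/256, 917/4096, 1641/32768, 869/262144, 151/2097152, 1/2097152]  (j = 0..7)
E[N_7] = Σ j·p_7(j) = 4469337/2097152;  E[N_7²] = Σ j²·p_7(j) = 10869333/2097152
Var[N_7] = 10869333/2097152 − (4469337/2097152)² = 2819670220047/4398046511104


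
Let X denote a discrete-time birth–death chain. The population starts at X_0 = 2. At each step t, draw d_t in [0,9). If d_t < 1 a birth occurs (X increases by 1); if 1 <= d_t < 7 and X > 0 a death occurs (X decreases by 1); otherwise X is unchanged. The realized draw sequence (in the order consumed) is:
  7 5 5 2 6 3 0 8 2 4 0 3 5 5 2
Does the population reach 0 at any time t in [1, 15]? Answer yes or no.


t=0: X=2, d=7 → hold, X_1=2
t=1: X=2, d=5 → death, X_2=1
t=2: X=1, d=5 → death, X_3=0
t=3: X=0, d=2 → hold, X_4=0
t=4: X=0, d=6 → hold, X_5=0
t=5: X=0, d=3 → hold, X_6=0
t=6: X=0, d=0 → birth, X_7=1
t=7: X=1, d=8 → hold, X_8=1
t=8: X=1, d=2 → death, X_9=0
t=9: X=0, d=4 → hold, X_10=0
t=10: X=0, d=0 → birth, X_11=1
t=11: X=1, d=3 → death, X_12=0
t=12: X=0, d=5 → hold, X_13=0
t=13: X=0, d=5 → hold, X_14=0
t=14: X=0, d=2 → hold, X_15=0

yes


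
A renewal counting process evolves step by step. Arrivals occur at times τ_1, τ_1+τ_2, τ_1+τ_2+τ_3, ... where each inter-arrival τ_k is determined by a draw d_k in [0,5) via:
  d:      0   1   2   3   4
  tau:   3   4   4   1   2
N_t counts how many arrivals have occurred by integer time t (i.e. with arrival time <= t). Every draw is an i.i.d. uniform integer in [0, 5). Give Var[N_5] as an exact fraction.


4289574/9765625

Inter-arrival values over d=0..4: [3, 4, 4, 1, 2]
Each d has probability 1/5, so the pmf of τ is: f(1) = 1/5, f(2) = 1/5, f(3) = 1/5, f(4) = 2/5
Let p_n(j) = P(N_n = j), with p_0 = [1]. Condition on τ_1: p_n(0) = P(τ > n), and for j >= 1, p_n(j) = Σ_{k<=n} f(k)·p_{n−k}(j−1)
p_1 = [4/5, 1/5]  (j = 0..1)
p_2 = [3/5, 9/25, 1/25]  (j = 0..2)
p_3 = [2/5, 12/25, 14/125, 1/125]  (j = 0..3)
p_4 = [0, 19/25, 26/125, 19/625, 1/625]  (j = 0..4)
p_5 = [0, 13/25, 2/5, 9/125, 24/3125, 1/3125]  (j = 0..5)
E[N_5] = Σ j·p_5(j) = 4901/3125;  E[N_5²] = Σ j²·p_5(j) = 9059/3125
Var[N_5] = 9059/3125 − (4901/3125)² = 4289574/9765625


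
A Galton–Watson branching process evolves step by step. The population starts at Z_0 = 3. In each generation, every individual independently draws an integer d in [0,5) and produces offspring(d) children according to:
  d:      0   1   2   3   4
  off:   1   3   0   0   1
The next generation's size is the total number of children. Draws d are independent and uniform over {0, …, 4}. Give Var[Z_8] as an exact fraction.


Outcome values over d=0..4: [1, 3, 0, 0, 1]
Σy = 5, Σy² = 11, M = 5
μ = 5/5 = 1,  σ² = 11/5 − (1)² = 6/5
V_0 = 0, E_0 = 3
V_1 = 6/5·E_0 + (1)²·V_0 = 18/5;  E_1 = 3
V_2 = 6/5·E_1 + (1)²·V_1 = 36/5;  E_2 = 3
V_3 = 6/5·E_2 + (1)²·V_2 = 54/5;  E_3 = 3
V_4 = 6/5·E_3 + (1)²·V_3 = 72/5;  E_4 = 3
V_5 = 6/5·E_4 + (1)²·V_4 = 18;  E_5 = 3
V_6 = 6/5·E_5 + (1)²·V_5 = 108/5;  E_6 = 3
V_7 = 6/5·E_6 + (1)²·V_6 = 126/5;  E_7 = 3
V_8 = 6/5·E_7 + (1)²·V_7 = 144/5;  E_8 = 3

144/5


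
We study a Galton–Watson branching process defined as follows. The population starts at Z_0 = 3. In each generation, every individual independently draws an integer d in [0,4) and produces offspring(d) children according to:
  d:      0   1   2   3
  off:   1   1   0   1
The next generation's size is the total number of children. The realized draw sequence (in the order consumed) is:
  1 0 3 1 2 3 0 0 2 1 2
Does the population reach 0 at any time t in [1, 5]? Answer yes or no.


yes

gen 0: Z_0=3, draws=[1, 0, 3], offspring=[1, 1, 1], Z_1=3
gen 1: Z_1=3, draws=[1, 2, 3], offspring=[1, 0, 1], Z_2=2
gen 2: Z_2=2, draws=[0, 0], offspring=[1, 1], Z_3=2
gen 3: Z_3=2, draws=[2, 1], offspring=[0, 1], Z_4=1
gen 4: Z_4=1, draws=[2], offspring=[0], Z_5=0


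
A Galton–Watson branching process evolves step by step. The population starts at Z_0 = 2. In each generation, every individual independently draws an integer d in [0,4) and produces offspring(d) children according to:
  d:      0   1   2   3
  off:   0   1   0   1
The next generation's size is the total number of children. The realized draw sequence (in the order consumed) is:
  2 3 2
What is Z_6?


gen 0: Z_0=2, draws=[2, 3], offspring=[0, 1], Z_1=1
gen 1: Z_1=1, draws=[2], offspring=[0], Z_2=0
gen 2: Z_2=0, draws=[], offspring=[], Z_3=0
gen 3: Z_3=0, draws=[], offspring=[], Z_4=0
gen 4: Z_4=0, draws=[], offspring=[], Z_5=0
gen 5: Z_5=0, draws=[], offspring=[], Z_6=0

0


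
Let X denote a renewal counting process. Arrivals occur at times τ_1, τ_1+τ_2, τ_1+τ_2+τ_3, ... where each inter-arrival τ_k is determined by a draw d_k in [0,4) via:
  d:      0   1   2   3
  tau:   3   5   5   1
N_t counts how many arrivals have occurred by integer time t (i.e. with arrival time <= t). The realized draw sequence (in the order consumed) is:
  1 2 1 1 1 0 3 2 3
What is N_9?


1

draw d_1=1: τ_1=5, arrival time A_1=5
draw d_2=2: τ_2=5, arrival time A_2=10
draw d_3=1: τ_3=5, arrival time A_3=15
draw d_4=1: τ_4=5, arrival time A_4=20
draw d_5=1: τ_5=5, arrival time A_5=25
draw d_6=0: τ_6=3, arrival time A_6=28
draw d_7=3: τ_7=1, arrival time A_7=29
draw d_8=2: τ_8=5, arrival time A_8=34
draw d_9=3: τ_9=1, arrival time A_9=35
N_t over t=0..9: 0:0 1:0 2:0 3:0 4:0 5:1 6:1 7:1 8:1 9:1


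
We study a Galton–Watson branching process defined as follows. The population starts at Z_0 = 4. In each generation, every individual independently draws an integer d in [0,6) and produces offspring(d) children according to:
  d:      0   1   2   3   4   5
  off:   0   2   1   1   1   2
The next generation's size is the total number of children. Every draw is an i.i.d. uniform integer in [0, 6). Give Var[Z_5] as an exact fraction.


Outcome values over d=0..5: [0, 2, 1, 1, 1, 2]
Σy = 7, Σy² = 11, M = 6
μ = 7/6 = 7/6,  σ² = 11/6 − (7/6)² = 17/36
V_0 = 0, E_0 = 4
V_1 = 17/36·E_0 + (7/6)²·V_0 = 17/9;  E_1 = 14/3
V_2 = 17/36·E_1 + (7/6)²·V_1 = 1547/324;  E_2 = 49/9
V_3 = 17/36·E_2 + (7/6)²·V_2 = 105791/11664;  E_3 = 343/54
V_4 = 17/36·E_3 + (7/6)²·V_3 = 6443255/419904;  E_4 = 2401/324
V_5 = 17/36·E_4 + (7/6)²·V_4 = 368618327/15116544;  E_5 = 16807/1944

368618327/15116544


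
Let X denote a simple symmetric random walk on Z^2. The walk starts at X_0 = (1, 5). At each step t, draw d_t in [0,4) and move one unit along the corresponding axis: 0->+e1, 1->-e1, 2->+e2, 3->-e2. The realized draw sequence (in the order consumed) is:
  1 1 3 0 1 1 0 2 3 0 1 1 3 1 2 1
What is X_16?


(-4, 4)

t=0: X=(1, 5), d=1 → -e1, X_1=(0, 5)
t=1: X=(0, 5), d=1 → -e1, X_2=(-1, 5)
t=2: X=(-1, 5), d=3 → -e2, X_3=(-1, 4)
t=3: X=(-1, 4), d=0 → +e1, X_4=(0, 4)
t=4: X=(0, 4), d=1 → -e1, X_5=(-1, 4)
t=5: X=(-1, 4), d=1 → -e1, X_6=(-2, 4)
t=6: X=(-2, 4), d=0 → +e1, X_7=(-1, 4)
t=7: X=(-1, 4), d=2 → +e2, X_8=(-1, 5)
t=8: X=(-1, 5), d=3 → -e2, X_9=(-1, 4)
t=9: X=(-1, 4), d=0 → +e1, X_10=(0, 4)
t=10: X=(0, 4), d=1 → -e1, X_11=(-1, 4)
t=11: X=(-1, 4), d=1 → -e1, X_12=(-2, 4)
t=12: X=(-2, 4), d=3 → -e2, X_13=(-2, 3)
t=13: X=(-2, 3), d=1 → -e1, X_14=(-3, 3)
t=14: X=(-3, 3), d=2 → +e2, X_15=(-3, 4)
t=15: X=(-3, 4), d=1 → -e1, X_16=(-4, 4)


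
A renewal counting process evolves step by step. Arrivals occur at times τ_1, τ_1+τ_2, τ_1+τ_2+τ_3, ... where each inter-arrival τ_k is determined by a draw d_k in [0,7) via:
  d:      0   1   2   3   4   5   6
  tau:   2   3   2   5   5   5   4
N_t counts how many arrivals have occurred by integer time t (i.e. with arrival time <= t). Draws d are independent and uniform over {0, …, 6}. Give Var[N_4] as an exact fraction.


Inter-arrival values over d=0..6: [2, 3, 2, 5, 5, 5, 4]
Each d has probability 1/7, so the pmf of τ is: f(2) = 2/7, f(3) = 1/7, f(4) = 1/7, f(5) = 3/7
Let p_n(j) = P(N_n = j), with p_0 = [1]. Condition on τ_1: p_n(0) = P(τ > n), and for j >= 1, p_n(j) = Σ_{k<=n} f(k)·p_{n−k}(j−1)
p_1 = [1]  (j = 0)
p_2 = [5/7, 2/7]  (j = 0..1)
p_3 = [4/7, 3/7]  (j = 0..1)
p_4 = [3/7, 24/49, 4/49]  (j = 0..2)
E[N_4] = Σ j·p_4(j) = 32/49;  E[N_4²] = Σ j²·p_4(j) = 40/49
Var[N_4] = 40/49 − (32/49)² = 936/2401

936/2401


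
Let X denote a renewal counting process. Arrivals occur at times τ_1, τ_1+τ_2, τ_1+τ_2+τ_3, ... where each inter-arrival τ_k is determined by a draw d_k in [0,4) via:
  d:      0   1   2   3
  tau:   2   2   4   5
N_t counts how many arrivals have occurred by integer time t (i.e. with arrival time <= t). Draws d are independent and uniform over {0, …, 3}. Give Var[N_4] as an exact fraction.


Inter-arrival values over d=0..3: [2, 2, 4, 5]
Each d has probability 1/4, so the pmf of τ is: f(2) = 1/2, f(4) = 1/4, f(5) = 1/4
Let p_n(j) = P(N_n = j), with p_0 = [1]. Condition on τ_1: p_n(0) = P(τ > n), and for j >= 1, p_n(j) = Σ_{k<=n} f(k)·p_{n−k}(j−1)
p_1 = [1]  (j = 0)
p_2 = [1/2, 1/2]  (j = 0..1)
p_3 = [1/2, 1/2]  (j = 0..1)
p_4 = [1/4, 1/2, 1/4]  (j = 0..2)
E[N_4] = Σ j·p_4(j) = 1;  E[N_4²] = Σ j²·p_4(j) = 3/2
Var[N_4] = 3/2 − (1)² = 1/2

1/2


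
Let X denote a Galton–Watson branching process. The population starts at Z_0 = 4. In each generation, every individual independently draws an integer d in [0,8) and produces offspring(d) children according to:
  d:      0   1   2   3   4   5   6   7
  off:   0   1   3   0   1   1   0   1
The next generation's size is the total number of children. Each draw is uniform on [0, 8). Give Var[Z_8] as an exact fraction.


Outcome values over d=0..7: [0, 1, 3, 0, 1, 1, 0, 1]
Σy = 7, Σy² = 13, M = 8
μ = 7/8 = 7/8,  σ² = 13/8 − (7/8)² = 55/64
V_0 = 0, E_0 = 4
V_1 = 55/64·E_0 + (7/8)²·V_0 = 55/16;  E_1 = 7/2
V_2 = 55/64·E_1 + (7/8)²·V_1 = 5775/1024;  E_2 = 49/16
V_3 = 55/64·E_2 + (7/8)²·V_2 = 455455/65536;  E_3 = 343/128
V_4 = 55/64·E_3 + (7/8)²·V_3 = 31976175/4194304;  E_4 = 2401/1024
V_5 = 55/64·E_4 + (7/8)²·V_4 = 2107729855/268435456;  E_5 = 16807/8192
V_6 = 55/64·E_5 + (7/8)²·V_5 = 133569010575/17179869184;  E_6 = 117649/65536
V_7 = 55/64·E_6 + (7/8)²·V_6 = 8241135388255/1099511627776;  E_7 = 823543/524288
V_8 = 55/64·E_7 + (7/8)²·V_7 = 498805850748975/70368744177664;  E_8 = 5764801/4194304

498805850748975/70368744177664


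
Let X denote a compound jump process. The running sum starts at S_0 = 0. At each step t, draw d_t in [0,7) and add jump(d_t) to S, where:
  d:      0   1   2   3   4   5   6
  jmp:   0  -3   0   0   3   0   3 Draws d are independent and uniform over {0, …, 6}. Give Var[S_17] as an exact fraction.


Outcome values over d=0..6: [0, -3, 0, 0, 3, 0, 3]
Σy = 3, Σy² = 27, M = 7
μ = 3/7 = 3/7,  σ² = 27/7 − (3/7)² = 180/49
Independent increments: Var[S_17] = 17·σ² = 17·(180/49) = 3060/49

3060/49


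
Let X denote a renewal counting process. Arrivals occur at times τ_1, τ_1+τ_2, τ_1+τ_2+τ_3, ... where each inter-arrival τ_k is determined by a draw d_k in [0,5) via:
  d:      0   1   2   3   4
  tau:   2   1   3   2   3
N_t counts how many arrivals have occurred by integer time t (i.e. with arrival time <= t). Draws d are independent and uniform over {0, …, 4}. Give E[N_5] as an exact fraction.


6421/3125

Inter-arrival values over d=0..4: [2, 1, 3, 2, 3]
Each d has probability 1/5, so the pmf of τ is: f(1) = 1/5, f(2) = 2/5, f(3) = 2/5
Renewal equation for m(n) = E[N_n]: condition on τ_1 = k (if k <= n, one arrival plus a fresh copy on the remaining n−k steps): m(n) = F(n) + Σ_{k<=n} f(k)·m(n−k), where F(n) = P(τ <= n) and m(0) = 0
m(1) = F(1) = 1/5
m(2) = F(2) + f(1)·m(1) = 3/5 + 1/5·1/5 = 16/25
m(3) = F(3) + f(1)·m(2) + f(2)·m(1) = 1 + 1/5·16/25 + 2/5·1/5 = 151/125
m(4) = F(4) + f(1)·m(3) + f(2)·m(2) + f(3)·m(1) = 1 + 1/5·151/125 + 2/5·16/25 + 2/5·1/5 = 986/625
m(5) = F(5) + f(1)·m(4) + f(2)·m(3) + f(3)·m(2) = 1 + 1/5·986/625 + 2/5·151/125 + 2/5·16/25 = 6421/3125
E[N_5] = m(5) = 6421/3125


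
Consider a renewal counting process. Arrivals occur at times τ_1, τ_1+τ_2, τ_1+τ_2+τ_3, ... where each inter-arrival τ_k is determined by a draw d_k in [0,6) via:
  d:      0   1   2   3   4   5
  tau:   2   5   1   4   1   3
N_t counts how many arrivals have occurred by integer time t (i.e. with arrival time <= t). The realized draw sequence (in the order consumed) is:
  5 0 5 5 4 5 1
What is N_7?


draw d_1=5: τ_1=3, arrival time A_1=3
draw d_2=0: τ_2=2, arrival time A_2=5
draw d_3=5: τ_3=3, arrival time A_3=8
draw d_4=5: τ_4=3, arrival time A_4=11
draw d_5=4: τ_5=1, arrival time A_5=12
draw d_6=5: τ_6=3, arrival time A_6=15
draw d_7=1: τ_7=5, arrival time A_7=20
N_t over t=0..7: 0:0 1:0 2:0 3:1 4:1 5:2 6:2 7:2

2


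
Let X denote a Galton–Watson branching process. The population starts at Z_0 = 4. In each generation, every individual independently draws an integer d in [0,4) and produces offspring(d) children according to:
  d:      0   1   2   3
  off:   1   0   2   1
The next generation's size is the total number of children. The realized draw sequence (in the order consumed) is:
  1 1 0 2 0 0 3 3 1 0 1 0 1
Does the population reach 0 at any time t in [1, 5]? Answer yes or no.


yes

gen 0: Z_0=4, draws=[1, 1, 0, 2], offspring=[0, 0, 1, 2], Z_1=3
gen 1: Z_1=3, draws=[0, 0, 3], offspring=[1, 1, 1], Z_2=3
gen 2: Z_2=3, draws=[3, 1, 0], offspring=[1, 0, 1], Z_3=2
gen 3: Z_3=2, draws=[1, 0], offspring=[0, 1], Z_4=1
gen 4: Z_4=1, draws=[1], offspring=[0], Z_5=0


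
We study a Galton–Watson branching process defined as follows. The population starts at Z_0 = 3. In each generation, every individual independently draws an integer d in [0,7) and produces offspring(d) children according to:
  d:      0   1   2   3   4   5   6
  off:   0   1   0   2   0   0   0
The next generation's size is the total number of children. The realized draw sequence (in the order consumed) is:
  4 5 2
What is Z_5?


0

gen 0: Z_0=3, draws=[4, 5, 2], offspring=[0, 0, 0], Z_1=0
gen 1: Z_1=0, draws=[], offspring=[], Z_2=0
gen 2: Z_2=0, draws=[], offspring=[], Z_3=0
gen 3: Z_3=0, draws=[], offspring=[], Z_4=0
gen 4: Z_4=0, draws=[], offspring=[], Z_5=0


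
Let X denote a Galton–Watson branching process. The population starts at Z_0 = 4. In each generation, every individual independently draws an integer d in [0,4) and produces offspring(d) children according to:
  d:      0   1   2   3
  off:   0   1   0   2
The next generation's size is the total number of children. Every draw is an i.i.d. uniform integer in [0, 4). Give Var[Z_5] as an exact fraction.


Outcome values over d=0..3: [0, 1, 0, 2]
Σy = 3, Σy² = 5, M = 4
μ = 3/4 = 3/4,  σ² = 5/4 − (3/4)² = 11/16
V_0 = 0, E_0 = 4
V_1 = 11/16·E_0 + (3/4)²·V_0 = 11/4;  E_1 = 3
V_2 = 11/16·E_1 + (3/4)²·V_1 = 231/64;  E_2 = 9/4
V_3 = 11/16·E_2 + (3/4)²·V_2 = 3663/1024;  E_3 = 27/16
V_4 = 11/16·E_3 + (3/4)²·V_3 = 51975/16384;  E_4 = 81/64
V_5 = 11/16·E_4 + (3/4)²·V_4 = 695871/262144;  E_5 = 243/256

695871/262144


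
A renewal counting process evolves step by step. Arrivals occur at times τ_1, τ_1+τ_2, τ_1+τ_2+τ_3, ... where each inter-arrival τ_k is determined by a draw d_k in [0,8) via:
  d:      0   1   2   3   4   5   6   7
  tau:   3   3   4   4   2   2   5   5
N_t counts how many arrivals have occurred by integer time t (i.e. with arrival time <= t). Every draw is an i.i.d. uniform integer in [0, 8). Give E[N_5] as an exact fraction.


Inter-arrival values over d=0..7: [3, 3, 4, 4, 2, 2, 5, 5]
Each d has probability 1/8, so the pmf of τ is: f(2) = 1/4, f(3) = 1/4, f(4) = 1/4, f(5) = 1/4
Renewal equation for m(n) = E[N_n]: condition on τ_1 = k (if k <= n, one arrival plus a fresh copy on the remaining n−k steps): m(n) = F(n) + Σ_{k<=n} f(k)·m(n−k), where F(n) = P(τ <= n) and m(0) = 0
m(1) = F(1) = 0
m(2) = F(2) = 1/4
m(3) = F(3) = 1/2
m(4) = F(4) + f(2)·m(2) = 3/4 + 1/4·1/4 = 13/16
m(5) = F(5) + f(2)·m(3) + f(3)·m(2) = 1 + 1/4·1/2 + 1/4·1/4 = 19/16
E[N_5] = m(5) = 19/16

19/16


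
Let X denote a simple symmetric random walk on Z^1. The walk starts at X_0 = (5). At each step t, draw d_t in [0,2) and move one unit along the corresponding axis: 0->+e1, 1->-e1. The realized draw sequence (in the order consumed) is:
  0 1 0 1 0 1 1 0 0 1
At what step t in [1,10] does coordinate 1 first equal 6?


1

t=0: X=(5), d=0 → +e1, X_1=(6)
t=1: X=(6), d=1 → -e1, X_2=(5)
t=2: X=(5), d=0 → +e1, X_3=(6)
t=3: X=(6), d=1 → -e1, X_4=(5)
t=4: X=(5), d=0 → +e1, X_5=(6)
t=5: X=(6), d=1 → -e1, X_6=(5)
t=6: X=(5), d=1 → -e1, X_7=(4)
t=7: X=(4), d=0 → +e1, X_8=(5)
t=8: X=(5), d=0 → +e1, X_9=(6)
t=9: X=(6), d=1 → -e1, X_10=(5)


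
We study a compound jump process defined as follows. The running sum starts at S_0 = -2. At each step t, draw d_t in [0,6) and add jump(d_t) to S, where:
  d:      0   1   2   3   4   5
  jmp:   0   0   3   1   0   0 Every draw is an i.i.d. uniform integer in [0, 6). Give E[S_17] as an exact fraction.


Outcome values over d=0..5: [0, 0, 3, 1, 0, 0]
Σy = 4, Σy² = 10, M = 6
μ = 4/6 = 2/3,  σ² = 10/6 − (2/3)² = 11/9
E[S_17] = -2 + 17·(2/3) = 28/3

28/3


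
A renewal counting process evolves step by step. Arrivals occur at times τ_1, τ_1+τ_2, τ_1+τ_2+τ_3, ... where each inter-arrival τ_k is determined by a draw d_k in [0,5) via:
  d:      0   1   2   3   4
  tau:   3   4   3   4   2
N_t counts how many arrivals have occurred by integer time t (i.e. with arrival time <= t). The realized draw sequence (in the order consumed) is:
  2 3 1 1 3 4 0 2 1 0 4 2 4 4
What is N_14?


3

draw d_1=2: τ_1=3, arrival time A_1=3
draw d_2=3: τ_2=4, arrival time A_2=7
draw d_3=1: τ_3=4, arrival time A_3=11
draw d_4=1: τ_4=4, arrival time A_4=15
draw d_5=3: τ_5=4, arrival time A_5=19
draw d_6=4: τ_6=2, arrival time A_6=21
draw d_7=0: τ_7=3, arrival time A_7=24
draw d_8=2: τ_8=3, arrival time A_8=27
draw d_9=1: τ_9=4, arrival time A_9=31
draw d_10=0: τ_10=3, arrival time A_10=34
draw d_11=4: τ_11=2, arrival time A_11=36
draw d_12=2: τ_12=3, arrival time A_12=39
draw d_13=4: τ_13=2, arrival time A_13=41
draw d_14=4: τ_14=2, arrival time A_14=43
N_t over t=0..14: 0:0 1:0 2:0 3:1 4:1 5:1 6:1 7:2 8:2 9:2 10:2 11:3 12:3 13:3 14:3


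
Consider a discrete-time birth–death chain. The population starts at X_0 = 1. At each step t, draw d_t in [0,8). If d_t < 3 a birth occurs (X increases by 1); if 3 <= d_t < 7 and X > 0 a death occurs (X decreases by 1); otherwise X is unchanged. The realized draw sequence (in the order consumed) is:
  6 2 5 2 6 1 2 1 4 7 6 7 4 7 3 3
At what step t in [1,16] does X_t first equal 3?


t=0: X=1, d=6 → death, X_1=0
t=1: X=0, d=2 → birth, X_2=1
t=2: X=1, d=5 → death, X_3=0
t=3: X=0, d=2 → birth, X_4=1
t=4: X=1, d=6 → death, X_5=0
t=5: X=0, d=1 → birth, X_6=1
t=6: X=1, d=2 → birth, X_7=2
t=7: X=2, d=1 → birth, X_8=3
t=8: X=3, d=4 → death, X_9=2
t=9: X=2, d=7 → hold, X_10=2
t=10: X=2, d=6 → death, X_11=1
t=11: X=1, d=7 → hold, X_12=1
t=12: X=1, d=4 → death, X_13=0
t=13: X=0, d=7 → hold, X_14=0
t=14: X=0, d=3 → hold, X_15=0
t=15: X=0, d=3 → hold, X_16=0

8


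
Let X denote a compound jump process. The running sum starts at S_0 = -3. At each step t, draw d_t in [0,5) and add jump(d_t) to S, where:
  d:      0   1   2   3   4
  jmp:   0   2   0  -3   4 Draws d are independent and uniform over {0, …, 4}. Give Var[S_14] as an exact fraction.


Outcome values over d=0..4: [0, 2, 0, -3, 4]
Σy = 3, Σy² = 29, M = 5
μ = 3/5 = 3/5,  σ² = 29/5 − (3/5)² = 136/25
Independent increments: Var[S_14] = 14·σ² = 14·(136/25) = 1904/25

1904/25


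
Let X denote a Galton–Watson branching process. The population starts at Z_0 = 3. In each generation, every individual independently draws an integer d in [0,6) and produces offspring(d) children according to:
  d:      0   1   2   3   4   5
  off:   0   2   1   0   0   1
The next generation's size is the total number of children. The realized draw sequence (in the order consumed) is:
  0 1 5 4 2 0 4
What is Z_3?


0

gen 0: Z_0=3, draws=[0, 1, 5], offspring=[0, 2, 1], Z_1=3
gen 1: Z_1=3, draws=[4, 2, 0], offspring=[0, 1, 0], Z_2=1
gen 2: Z_2=1, draws=[4], offspring=[0], Z_3=0


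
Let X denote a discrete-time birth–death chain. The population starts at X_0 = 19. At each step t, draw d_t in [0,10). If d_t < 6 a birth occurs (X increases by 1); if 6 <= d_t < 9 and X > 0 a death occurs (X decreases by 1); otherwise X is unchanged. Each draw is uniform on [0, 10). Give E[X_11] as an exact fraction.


X can drop by at most 1 per step and X_0 = 19 > T = 11, so X_t >= 19 − t >= 8 > 0 for every t <= 11: the floor at 0 (the 'and X > 0' condition) never binds. Hence X_11 = X_0 + Σ_{t<11} Y_t with i.i.d. increments Y_t = y(d_t) ∈ {+1, −1, 0}.
Outcome values over d=0..9: [1, 1, 1, 1, 1, 1, -1, -1, -1, 0]
Σy = 3, Σy² = 9, M = 10
μ = 3/10 = 3/10,  σ² = 9/10 − (3/10)² = 81/100
E[X_11] = 19 + 11·(3/10) = 223/10

223/10


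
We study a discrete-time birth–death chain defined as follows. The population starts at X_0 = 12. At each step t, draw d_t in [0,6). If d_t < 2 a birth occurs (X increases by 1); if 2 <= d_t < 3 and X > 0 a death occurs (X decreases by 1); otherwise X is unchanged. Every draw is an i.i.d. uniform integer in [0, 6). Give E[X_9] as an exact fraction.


27/2

X can drop by at most 1 per step and X_0 = 12 > T = 9, so X_t >= 12 − t >= 3 > 0 for every t <= 9: the floor at 0 (the 'and X > 0' condition) never binds. Hence X_9 = X_0 + Σ_{t<9} Y_t with i.i.d. increments Y_t = y(d_t) ∈ {+1, −1, 0}.
Outcome values over d=0..5: [1, 1, -1, 0, 0, 0]
Σy = 1, Σy² = 3, M = 6
μ = 1/6 = 1/6,  σ² = 3/6 − (1/6)² = 17/36
E[X_9] = 12 + 9·(1/6) = 27/2


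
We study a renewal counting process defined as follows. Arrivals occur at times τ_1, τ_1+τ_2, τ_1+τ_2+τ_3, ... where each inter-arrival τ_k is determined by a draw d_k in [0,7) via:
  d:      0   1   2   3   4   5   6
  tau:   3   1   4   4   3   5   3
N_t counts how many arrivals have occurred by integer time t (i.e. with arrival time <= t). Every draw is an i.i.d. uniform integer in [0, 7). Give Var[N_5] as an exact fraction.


Inter-arrival values over d=0..6: [3, 1, 4, 4, 3, 5, 3]
Each d has probability 1/7, so the pmf of τ is: f(1) = 1/7, f(3) = 3/7, f(4) = 2/7, f(5) = 1/7
Let p_n(j) = P(N_n = j), with p_0 = [1]. Condition on τ_1: p_n(0) = P(τ > n), and for j >= 1, p_n(j) = Σ_{k<=n} f(k)·p_{n−k}(j−1)
p_1 = [6/7, 1/7]  (j = 0..1)
p_2 = [6/7, 6/49, 1/49]  (j = 0..2)
p_3 = [3/7, 27/49, 6/343, 1/343]  (j = 0..3)
p_4 = [1/7, 5/7, 48/343, 6/2401, 1/2401]  (j = 0..4)
p_5 = [0, 38/49, 67/343, 69/2401, 6/16807, 1/16807]  (j = 0..5)
E[N_5] = Σ j·p_5(j) = 21078/16807;  E[N_5²] = Σ j²·p_5(j) = 30634/16807
Var[N_5] = 30634/16807 − (21078/16807)² = 70583554/282475249

70583554/282475249


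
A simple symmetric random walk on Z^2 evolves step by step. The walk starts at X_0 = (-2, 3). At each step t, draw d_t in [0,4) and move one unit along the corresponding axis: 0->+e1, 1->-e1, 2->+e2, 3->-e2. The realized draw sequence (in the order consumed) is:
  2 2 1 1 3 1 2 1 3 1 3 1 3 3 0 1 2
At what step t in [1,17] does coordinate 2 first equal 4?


t=0: X=(-2, 3), d=2 → +e2, X_1=(-2, 4)
t=1: X=(-2, 4), d=2 → +e2, X_2=(-2, 5)
t=2: X=(-2, 5), d=1 → -e1, X_3=(-3, 5)
t=3: X=(-3, 5), d=1 → -e1, X_4=(-4, 5)
t=4: X=(-4, 5), d=3 → -e2, X_5=(-4, 4)
t=5: X=(-4, 4), d=1 → -e1, X_6=(-5, 4)
t=6: X=(-5, 4), d=2 → +e2, X_7=(-5, 5)
t=7: X=(-5, 5), d=1 → -e1, X_8=(-6, 5)
t=8: X=(-6, 5), d=3 → -e2, X_9=(-6, 4)
t=9: X=(-6, 4), d=1 → -e1, X_10=(-7, 4)
t=10: X=(-7, 4), d=3 → -e2, X_11=(-7, 3)
t=11: X=(-7, 3), d=1 → -e1, X_12=(-8, 3)
t=12: X=(-8, 3), d=3 → -e2, X_13=(-8, 2)
t=13: X=(-8, 2), d=3 → -e2, X_14=(-8, 1)
t=14: X=(-8, 1), d=0 → +e1, X_15=(-7, 1)
t=15: X=(-7, 1), d=1 → -e1, X_16=(-8, 1)
t=16: X=(-8, 1), d=2 → +e2, X_17=(-8, 2)

1


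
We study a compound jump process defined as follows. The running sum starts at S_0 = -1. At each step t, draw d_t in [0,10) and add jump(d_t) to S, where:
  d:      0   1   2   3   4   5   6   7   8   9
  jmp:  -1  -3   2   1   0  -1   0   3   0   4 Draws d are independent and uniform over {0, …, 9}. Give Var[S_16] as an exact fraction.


308/5

Outcome values over d=0..9: [-1, -3, 2, 1, 0, -1, 0, 3, 0, 4]
Σy = 5, Σy² = 41, M = 10
μ = 5/10 = 1/2,  σ² = 41/10 − (1/2)² = 77/20
Independent increments: Var[S_16] = 16·σ² = 16·(77/20) = 308/5


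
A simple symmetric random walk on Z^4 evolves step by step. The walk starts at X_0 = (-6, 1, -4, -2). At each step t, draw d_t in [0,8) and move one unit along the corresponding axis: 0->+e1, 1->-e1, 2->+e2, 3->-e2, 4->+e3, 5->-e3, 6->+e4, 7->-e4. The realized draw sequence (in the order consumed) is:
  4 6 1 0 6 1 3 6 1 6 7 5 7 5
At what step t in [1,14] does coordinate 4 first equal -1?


t=0: X=(-6, 1, -4, -2), d=4 → +e3, X_1=(-6, 1, -3, -2)
t=1: X=(-6, 1, -3, -2), d=6 → +e4, X_2=(-6, 1, -3, -1)
t=2: X=(-6, 1, -3, -1), d=1 → -e1, X_3=(-7, 1, -3, -1)
t=3: X=(-7, 1, -3, -1), d=0 → +e1, X_4=(-6, 1, -3, -1)
t=4: X=(-6, 1, -3, -1), d=6 → +e4, X_5=(-6, 1, -3, 0)
t=5: X=(-6, 1, -3, 0), d=1 → -e1, X_6=(-7, 1, -3, 0)
t=6: X=(-7, 1, -3, 0), d=3 → -e2, X_7=(-7, 0, -3, 0)
t=7: X=(-7, 0, -3, 0), d=6 → +e4, X_8=(-7, 0, -3, 1)
t=8: X=(-7, 0, -3, 1), d=1 → -e1, X_9=(-8, 0, -3, 1)
t=9: X=(-8, 0, -3, 1), d=6 → +e4, X_10=(-8, 0, -3, 2)
t=10: X=(-8, 0, -3, 2), d=7 → -e4, X_11=(-8, 0, -3, 1)
t=11: X=(-8, 0, -3, 1), d=5 → -e3, X_12=(-8, 0, -4, 1)
t=12: X=(-8, 0, -4, 1), d=7 → -e4, X_13=(-8, 0, -4, 0)
t=13: X=(-8, 0, -4, 0), d=5 → -e3, X_14=(-8, 0, -5, 0)

2


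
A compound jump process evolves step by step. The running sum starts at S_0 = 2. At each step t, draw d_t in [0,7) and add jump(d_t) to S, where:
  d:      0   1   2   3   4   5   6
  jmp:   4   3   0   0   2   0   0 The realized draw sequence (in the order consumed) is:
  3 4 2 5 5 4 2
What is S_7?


6

t=0: S=2, d=3, jump=0, S_1=2
t=1: S=2, d=4, jump=2, S_2=4
t=2: S=4, d=2, jump=0, S_3=4
t=3: S=4, d=5, jump=0, S_4=4
t=4: S=4, d=5, jump=0, S_5=4
t=5: S=4, d=4, jump=2, S_6=6
t=6: S=6, d=2, jump=0, S_7=6


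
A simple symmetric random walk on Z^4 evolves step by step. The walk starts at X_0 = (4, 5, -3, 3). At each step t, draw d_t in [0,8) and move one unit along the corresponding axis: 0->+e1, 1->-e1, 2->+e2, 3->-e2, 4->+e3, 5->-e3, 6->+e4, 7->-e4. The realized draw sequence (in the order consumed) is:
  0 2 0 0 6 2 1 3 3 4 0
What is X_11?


(7, 5, -2, 4)

t=0: X=(4, 5, -3, 3), d=0 → +e1, X_1=(5, 5, -3, 3)
t=1: X=(5, 5, -3, 3), d=2 → +e2, X_2=(5, 6, -3, 3)
t=2: X=(5, 6, -3, 3), d=0 → +e1, X_3=(6, 6, -3, 3)
t=3: X=(6, 6, -3, 3), d=0 → +e1, X_4=(7, 6, -3, 3)
t=4: X=(7, 6, -3, 3), d=6 → +e4, X_5=(7, 6, -3, 4)
t=5: X=(7, 6, -3, 4), d=2 → +e2, X_6=(7, 7, -3, 4)
t=6: X=(7, 7, -3, 4), d=1 → -e1, X_7=(6, 7, -3, 4)
t=7: X=(6, 7, -3, 4), d=3 → -e2, X_8=(6, 6, -3, 4)
t=8: X=(6, 6, -3, 4), d=3 → -e2, X_9=(6, 5, -3, 4)
t=9: X=(6, 5, -3, 4), d=4 → +e3, X_10=(6, 5, -2, 4)
t=10: X=(6, 5, -2, 4), d=0 → +e1, X_11=(7, 5, -2, 4)


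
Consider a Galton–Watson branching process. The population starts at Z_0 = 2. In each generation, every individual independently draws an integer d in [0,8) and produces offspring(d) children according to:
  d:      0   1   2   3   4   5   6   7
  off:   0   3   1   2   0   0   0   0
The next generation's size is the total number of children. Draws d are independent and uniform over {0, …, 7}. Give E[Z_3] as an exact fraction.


Outcome values over d=0..7: [0, 3, 1, 2, 0, 0, 0, 0]
Σy = 6, Σy² = 14, M = 8
μ = 6/8 = 3/4,  σ² = 14/8 − (3/4)² = 19/16
E[Z_0] = 2
E[Z_1] = 3/4·E[Z_0] = 3/2
E[Z_2] = 3/4·E[Z_1] = 9/8
E[Z_3] = 3/4·E[Z_2] = 27/32

27/32


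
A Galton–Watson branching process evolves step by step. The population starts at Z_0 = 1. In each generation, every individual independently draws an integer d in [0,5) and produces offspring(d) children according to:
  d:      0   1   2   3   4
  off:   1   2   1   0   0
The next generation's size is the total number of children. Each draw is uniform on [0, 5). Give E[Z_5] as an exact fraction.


1024/3125

Outcome values over d=0..4: [1, 2, 1, 0, 0]
Σy = 4, Σy² = 6, M = 5
μ = 4/5 = 4/5,  σ² = 6/5 − (4/5)² = 14/25
E[Z_0] = 1
E[Z_1] = 4/5·E[Z_0] = 4/5
E[Z_2] = 4/5·E[Z_1] = 16/25
E[Z_3] = 4/5·E[Z_2] = 64/125
E[Z_4] = 4/5·E[Z_3] = 256/625
E[Z_5] = 4/5·E[Z_4] = 1024/3125


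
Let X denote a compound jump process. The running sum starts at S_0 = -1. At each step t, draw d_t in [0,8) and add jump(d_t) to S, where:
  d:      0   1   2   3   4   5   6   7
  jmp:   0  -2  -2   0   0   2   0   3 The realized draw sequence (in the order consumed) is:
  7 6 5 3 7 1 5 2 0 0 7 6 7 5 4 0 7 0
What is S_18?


t=0: S=-1, d=7, jump=3, S_1=2
t=1: S=2, d=6, jump=0, S_2=2
t=2: S=2, d=5, jump=2, S_3=4
t=3: S=4, d=3, jump=0, S_4=4
t=4: S=4, d=7, jump=3, S_5=7
t=5: S=7, d=1, jump=-2, S_6=5
t=6: S=5, d=5, jump=2, S_7=7
t=7: S=7, d=2, jump=-2, S_8=5
t=8: S=5, d=0, jump=0, S_9=5
t=9: S=5, d=0, jump=0, S_10=5
t=10: S=5, d=7, jump=3, S_11=8
t=11: S=8, d=6, jump=0, S_12=8
t=12: S=8, d=7, jump=3, S_13=11
t=13: S=11, d=5, jump=2, S_14=13
t=14: S=13, d=4, jump=0, S_15=13
t=15: S=13, d=0, jump=0, S_16=13
t=16: S=13, d=7, jump=3, S_17=16
t=17: S=16, d=0, jump=0, S_18=16

16


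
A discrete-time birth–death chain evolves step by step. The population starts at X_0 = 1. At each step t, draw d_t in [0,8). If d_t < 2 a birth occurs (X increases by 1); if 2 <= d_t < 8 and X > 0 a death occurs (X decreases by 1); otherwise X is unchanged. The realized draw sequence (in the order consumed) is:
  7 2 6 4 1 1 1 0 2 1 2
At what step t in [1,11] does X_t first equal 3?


t=0: X=1, d=7 → death, X_1=0
t=1: X=0, d=2 → hold, X_2=0
t=2: X=0, d=6 → hold, X_3=0
t=3: X=0, d=4 → hold, X_4=0
t=4: X=0, d=1 → birth, X_5=1
t=5: X=1, d=1 → birth, X_6=2
t=6: X=2, d=1 → birth, X_7=3
t=7: X=3, d=0 → birth, X_8=4
t=8: X=4, d=2 → death, X_9=3
t=9: X=3, d=1 → birth, X_10=4
t=10: X=4, d=2 → death, X_11=3

7


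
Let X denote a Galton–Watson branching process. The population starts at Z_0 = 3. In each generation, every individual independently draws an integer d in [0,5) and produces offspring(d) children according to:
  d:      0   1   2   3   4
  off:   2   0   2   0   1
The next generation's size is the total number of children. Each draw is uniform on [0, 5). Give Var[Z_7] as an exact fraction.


84/5

Outcome values over d=0..4: [2, 0, 2, 0, 1]
Σy = 5, Σy² = 9, M = 5
μ = 5/5 = 1,  σ² = 9/5 − (1)² = 4/5
V_0 = 0, E_0 = 3
V_1 = 4/5·E_0 + (1)²·V_0 = 12/5;  E_1 = 3
V_2 = 4/5·E_1 + (1)²·V_1 = 24/5;  E_2 = 3
V_3 = 4/5·E_2 + (1)²·V_2 = 36/5;  E_3 = 3
V_4 = 4/5·E_3 + (1)²·V_3 = 48/5;  E_4 = 3
V_5 = 4/5·E_4 + (1)²·V_4 = 12;  E_5 = 3
V_6 = 4/5·E_5 + (1)²·V_5 = 72/5;  E_6 = 3
V_7 = 4/5·E_6 + (1)²·V_6 = 84/5;  E_7 = 3


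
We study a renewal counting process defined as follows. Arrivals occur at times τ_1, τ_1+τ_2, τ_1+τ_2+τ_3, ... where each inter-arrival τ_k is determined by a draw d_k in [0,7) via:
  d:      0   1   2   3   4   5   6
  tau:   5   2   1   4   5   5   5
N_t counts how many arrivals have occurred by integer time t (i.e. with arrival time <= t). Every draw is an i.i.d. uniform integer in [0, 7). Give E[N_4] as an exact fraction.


1254/2401

Inter-arrival values over d=0..6: [5, 2, 1, 4, 5, 5, 5]
Each d has probability 1/7, so the pmf of τ is: f(1) = 1/7, f(2) = 1/7, f(4) = 1/7, f(5) = 4/7
Renewal equation for m(n) = E[N_n]: condition on τ_1 = k (if k <= n, one arrival plus a fresh copy on the remaining n−k steps): m(n) = F(n) + Σ_{k<=n} f(k)·m(n−k), where F(n) = P(τ <= n) and m(0) = 0
m(1) = F(1) = 1/7
m(2) = F(2) + f(1)·m(1) = 2/7 + 1/7·1/7 = 15/49
m(3) = F(3) + f(1)·m(2) + f(2)·m(1) = 2/7 + 1/7·15/49 + 1/7·1/7 = 120/343
m(4) = F(4) + f(1)·m(3) + f(2)·m(2) = 3/7 + 1/7·120/343 + 1/7·15/49 = 1254/2401
E[N_4] = m(4) = 1254/2401


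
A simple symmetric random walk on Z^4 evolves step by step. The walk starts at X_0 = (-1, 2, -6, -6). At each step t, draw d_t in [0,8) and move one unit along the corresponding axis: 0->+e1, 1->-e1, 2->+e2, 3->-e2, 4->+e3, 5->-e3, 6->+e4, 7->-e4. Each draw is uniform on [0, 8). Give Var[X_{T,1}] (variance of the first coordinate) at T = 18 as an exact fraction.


Outcome values over d=0..7: [1, -1, 0, 0, 0, 0, 0, 0]
Σy = 0, Σy² = 2, M = 8
μ = 0/8 = 0,  σ² = 2/8 − (0)² = 1/4
Independent increments: Var[X_18] = 18·σ² = 18·(1/4) = 9/2

9/2


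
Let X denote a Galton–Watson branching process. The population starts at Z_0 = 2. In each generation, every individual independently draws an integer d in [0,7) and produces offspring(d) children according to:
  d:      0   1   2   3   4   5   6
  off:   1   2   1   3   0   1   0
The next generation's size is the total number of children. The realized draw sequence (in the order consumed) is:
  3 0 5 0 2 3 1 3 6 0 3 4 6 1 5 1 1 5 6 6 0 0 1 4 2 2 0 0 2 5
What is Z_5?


gen 0: Z_0=2, draws=[3, 0], offspring=[3, 1], Z_1=4
gen 1: Z_1=4, draws=[5, 0, 2, 3], offspring=[1, 1, 1, 3], Z_2=6
gen 2: Z_2=6, draws=[1, 3, 6, 0, 3, 4], offspring=[2, 3, 0, 1, 3, 0], Z_3=9
gen 3: Z_3=9, draws=[6, 1, 5, 1, 1, 5, 6, 6, 0], offspring=[0, 2, 1, 2, 2, 1, 0, 0, 1], Z_4=9
gen 4: Z_4=9, draws=[0, 1, 4, 2, 2, 0, 0, 2, 5], offspring=[1, 2, 0, 1, 1, 1, 1, 1, 1], Z_5=9

9


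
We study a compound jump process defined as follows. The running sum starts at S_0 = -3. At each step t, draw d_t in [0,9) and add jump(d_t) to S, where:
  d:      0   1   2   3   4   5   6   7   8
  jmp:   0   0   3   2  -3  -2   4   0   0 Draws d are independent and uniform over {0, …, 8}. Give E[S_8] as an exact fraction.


5/9

Outcome values over d=0..8: [0, 0, 3, 2, -3, -2, 4, 0, 0]
Σy = 4, Σy² = 42, M = 9
μ = 4/9 = 4/9,  σ² = 42/9 − (4/9)² = 362/81
E[S_8] = -3 + 8·(4/9) = 5/9


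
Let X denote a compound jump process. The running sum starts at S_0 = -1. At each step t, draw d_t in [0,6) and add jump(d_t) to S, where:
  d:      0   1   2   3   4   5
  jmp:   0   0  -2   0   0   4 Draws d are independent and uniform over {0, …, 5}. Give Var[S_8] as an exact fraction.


Outcome values over d=0..5: [0, 0, -2, 0, 0, 4]
Σy = 2, Σy² = 20, M = 6
μ = 2/6 = 1/3,  σ² = 20/6 − (1/3)² = 29/9
Independent increments: Var[S_8] = 8·σ² = 8·(29/9) = 232/9

232/9


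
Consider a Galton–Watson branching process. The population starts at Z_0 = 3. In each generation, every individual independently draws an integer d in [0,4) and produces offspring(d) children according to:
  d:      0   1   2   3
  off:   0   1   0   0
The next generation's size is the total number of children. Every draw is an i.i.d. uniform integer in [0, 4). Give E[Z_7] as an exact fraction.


3/16384

Outcome values over d=0..3: [0, 1, 0, 0]
Σy = 1, Σy² = 1, M = 4
μ = 1/4 = 1/4,  σ² = 1/4 − (1/4)² = 3/16
E[Z_0] = 3
E[Z_1] = 1/4·E[Z_0] = 3/4
E[Z_2] = 1/4·E[Z_1] = 3/16
E[Z_3] = 1/4·E[Z_2] = 3/64
E[Z_4] = 1/4·E[Z_3] = 3/256
E[Z_5] = 1/4·E[Z_4] = 3/1024
E[Z_6] = 1/4·E[Z_5] = 3/4096
E[Z_7] = 1/4·E[Z_6] = 3/16384


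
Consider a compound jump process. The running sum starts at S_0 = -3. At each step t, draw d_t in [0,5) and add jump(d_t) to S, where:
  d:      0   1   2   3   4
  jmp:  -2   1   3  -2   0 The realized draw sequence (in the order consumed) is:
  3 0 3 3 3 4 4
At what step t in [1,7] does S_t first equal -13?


t=0: S=-3, d=3, jump=-2, S_1=-5
t=1: S=-5, d=0, jump=-2, S_2=-7
t=2: S=-7, d=3, jump=-2, S_3=-9
t=3: S=-9, d=3, jump=-2, S_4=-11
t=4: S=-11, d=3, jump=-2, S_5=-13
t=5: S=-13, d=4, jump=0, S_6=-13
t=6: S=-13, d=4, jump=0, S_7=-13

5


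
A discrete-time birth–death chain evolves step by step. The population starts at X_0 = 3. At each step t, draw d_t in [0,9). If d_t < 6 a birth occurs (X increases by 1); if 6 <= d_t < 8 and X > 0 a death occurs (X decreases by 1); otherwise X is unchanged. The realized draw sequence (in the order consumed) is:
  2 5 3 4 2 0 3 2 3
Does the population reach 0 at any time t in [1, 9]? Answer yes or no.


t=0: X=3, d=2 → birth, X_1=4
t=1: X=4, d=5 → birth, X_2=5
t=2: X=5, d=3 → birth, X_3=6
t=3: X=6, d=4 → birth, X_4=7
t=4: X=7, d=2 → birth, X_5=8
t=5: X=8, d=0 → birth, X_6=9
t=6: X=9, d=3 → birth, X_7=10
t=7: X=10, d=2 → birth, X_8=11
t=8: X=11, d=3 → birth, X_9=12

no


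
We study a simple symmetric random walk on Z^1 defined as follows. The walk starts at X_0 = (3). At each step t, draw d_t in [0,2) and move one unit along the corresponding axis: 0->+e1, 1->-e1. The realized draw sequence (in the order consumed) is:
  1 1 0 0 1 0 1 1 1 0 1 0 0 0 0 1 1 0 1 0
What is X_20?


t=0: X=(3), d=1 → -e1, X_1=(2)
t=1: X=(2), d=1 → -e1, X_2=(1)
t=2: X=(1), d=0 → +e1, X_3=(2)
t=3: X=(2), d=0 → +e1, X_4=(3)
t=4: X=(3), d=1 → -e1, X_5=(2)
t=5: X=(2), d=0 → +e1, X_6=(3)
t=6: X=(3), d=1 → -e1, X_7=(2)
t=7: X=(2), d=1 → -e1, X_8=(1)
t=8: X=(1), d=1 → -e1, X_9=(0)
t=9: X=(0), d=0 → +e1, X_10=(1)
t=10: X=(1), d=1 → -e1, X_11=(0)
t=11: X=(0), d=0 → +e1, X_12=(1)
t=12: X=(1), d=0 → +e1, X_13=(2)
t=13: X=(2), d=0 → +e1, X_14=(3)
t=14: X=(3), d=0 → +e1, X_15=(4)
t=15: X=(4), d=1 → -e1, X_16=(3)
t=16: X=(3), d=1 → -e1, X_17=(2)
t=17: X=(2), d=0 → +e1, X_18=(3)
t=18: X=(3), d=1 → -e1, X_19=(2)
t=19: X=(2), d=0 → +e1, X_20=(3)

(3)


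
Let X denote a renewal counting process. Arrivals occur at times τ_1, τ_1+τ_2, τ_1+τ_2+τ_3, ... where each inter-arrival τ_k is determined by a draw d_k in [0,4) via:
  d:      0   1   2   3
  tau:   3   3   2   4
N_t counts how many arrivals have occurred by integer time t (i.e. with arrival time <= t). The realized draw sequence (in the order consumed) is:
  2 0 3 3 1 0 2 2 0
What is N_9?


draw d_1=2: τ_1=2, arrival time A_1=2
draw d_2=0: τ_2=3, arrival time A_2=5
draw d_3=3: τ_3=4, arrival time A_3=9
draw d_4=3: τ_4=4, arrival time A_4=13
draw d_5=1: τ_5=3, arrival time A_5=16
draw d_6=0: τ_6=3, arrival time A_6=19
draw d_7=2: τ_7=2, arrival time A_7=21
draw d_8=2: τ_8=2, arrival time A_8=23
draw d_9=0: τ_9=3, arrival time A_9=26
N_t over t=0..9: 0:0 1:0 2:1 3:1 4:1 5:2 6:2 7:2 8:2 9:3

3


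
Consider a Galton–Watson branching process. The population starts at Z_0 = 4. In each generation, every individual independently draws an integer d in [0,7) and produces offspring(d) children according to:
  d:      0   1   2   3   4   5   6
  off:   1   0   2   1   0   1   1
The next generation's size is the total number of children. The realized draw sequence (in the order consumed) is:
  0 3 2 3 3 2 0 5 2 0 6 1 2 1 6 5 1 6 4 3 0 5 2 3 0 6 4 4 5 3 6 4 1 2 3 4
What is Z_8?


1

gen 0: Z_0=4, draws=[0, 3, 2, 3], offspring=[1, 1, 2, 1], Z_1=5
gen 1: Z_1=5, draws=[3, 2, 0, 5, 2], offspring=[1, 2, 1, 1, 2], Z_2=7
gen 2: Z_2=7, draws=[0, 6, 1, 2, 1, 6, 5], offspring=[1, 1, 0, 2, 0, 1, 1], Z_3=6
gen 3: Z_3=6, draws=[1, 6, 4, 3, 0, 5], offspring=[0, 1, 0, 1, 1, 1], Z_4=4
gen 4: Z_4=4, draws=[2, 3, 0, 6], offspring=[2, 1, 1, 1], Z_5=5
gen 5: Z_5=5, draws=[4, 4, 5, 3, 6], offspring=[0, 0, 1, 1, 1], Z_6=3
gen 6: Z_6=3, draws=[4, 1, 2], offspring=[0, 0, 2], Z_7=2
gen 7: Z_7=2, draws=[3, 4], offspring=[1, 0], Z_8=1
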